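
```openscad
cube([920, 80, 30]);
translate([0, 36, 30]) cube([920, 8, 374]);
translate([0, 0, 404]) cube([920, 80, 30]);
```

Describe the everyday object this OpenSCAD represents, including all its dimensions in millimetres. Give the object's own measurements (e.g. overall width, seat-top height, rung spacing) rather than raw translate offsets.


An I-beam lying along x, 920 mm long. Overall section height 434 mm. Two flanges 80 mm wide (y) and 30 mm thick, one on the floor and one at the top; a web 8 mm thick runs between them, centred on the flange width.


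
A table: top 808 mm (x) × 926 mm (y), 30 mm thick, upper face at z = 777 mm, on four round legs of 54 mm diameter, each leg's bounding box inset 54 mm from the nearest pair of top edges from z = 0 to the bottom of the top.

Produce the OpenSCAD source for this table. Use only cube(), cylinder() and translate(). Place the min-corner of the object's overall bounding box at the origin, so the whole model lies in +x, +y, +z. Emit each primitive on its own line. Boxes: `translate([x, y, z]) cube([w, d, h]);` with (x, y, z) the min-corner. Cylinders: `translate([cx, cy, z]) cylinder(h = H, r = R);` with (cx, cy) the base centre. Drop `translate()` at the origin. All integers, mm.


translate([0, 0, 747]) cube([808, 926, 30]);
translate([81, 81, 0]) cylinder(h = 747, r = 27);
translate([727, 81, 0]) cylinder(h = 747, r = 27);
translate([81, 845, 0]) cylinder(h = 747, r = 27);
translate([727, 845, 0]) cylinder(h = 747, r = 27);


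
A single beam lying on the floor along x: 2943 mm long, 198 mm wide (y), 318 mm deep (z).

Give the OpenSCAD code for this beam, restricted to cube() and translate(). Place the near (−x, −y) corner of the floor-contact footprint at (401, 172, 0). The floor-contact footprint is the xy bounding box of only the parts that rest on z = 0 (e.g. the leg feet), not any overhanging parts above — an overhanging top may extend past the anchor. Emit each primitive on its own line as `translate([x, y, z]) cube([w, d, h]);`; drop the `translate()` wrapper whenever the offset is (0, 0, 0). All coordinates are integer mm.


translate([401, 172, 0]) cube([2943, 198, 318]);


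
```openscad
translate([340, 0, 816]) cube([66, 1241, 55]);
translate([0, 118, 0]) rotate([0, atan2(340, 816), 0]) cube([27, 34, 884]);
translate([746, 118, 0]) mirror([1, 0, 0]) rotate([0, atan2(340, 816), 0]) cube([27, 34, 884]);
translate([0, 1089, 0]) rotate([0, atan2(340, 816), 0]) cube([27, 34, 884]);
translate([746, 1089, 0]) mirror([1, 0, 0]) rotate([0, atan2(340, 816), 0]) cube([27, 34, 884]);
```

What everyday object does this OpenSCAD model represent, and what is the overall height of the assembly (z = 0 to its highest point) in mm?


A sawhorse. The overall height is 871 mm.

A beam across two mirrored pairs of raked legs — a sawhorse. The beam's underside is at z = 816 (matching the legs' vertical rise in atan2(340, 816)) and the beam is 55 mm tall, so its top is at 816 + 55 = 871 mm. The raked legs top out at the beam's underside, so that is the highest point.


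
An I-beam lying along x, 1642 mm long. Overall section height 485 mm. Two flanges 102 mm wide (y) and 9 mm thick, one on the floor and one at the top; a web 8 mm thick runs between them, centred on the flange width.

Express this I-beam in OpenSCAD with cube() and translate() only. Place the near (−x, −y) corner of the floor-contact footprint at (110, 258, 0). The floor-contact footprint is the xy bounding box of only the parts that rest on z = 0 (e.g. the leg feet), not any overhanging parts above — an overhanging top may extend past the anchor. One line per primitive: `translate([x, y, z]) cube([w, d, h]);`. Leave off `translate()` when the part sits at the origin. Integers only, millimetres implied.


translate([110, 258, 0]) cube([1642, 102, 9]);
translate([110, 305, 9]) cube([1642, 8, 467]);
translate([110, 258, 476]) cube([1642, 102, 9]);


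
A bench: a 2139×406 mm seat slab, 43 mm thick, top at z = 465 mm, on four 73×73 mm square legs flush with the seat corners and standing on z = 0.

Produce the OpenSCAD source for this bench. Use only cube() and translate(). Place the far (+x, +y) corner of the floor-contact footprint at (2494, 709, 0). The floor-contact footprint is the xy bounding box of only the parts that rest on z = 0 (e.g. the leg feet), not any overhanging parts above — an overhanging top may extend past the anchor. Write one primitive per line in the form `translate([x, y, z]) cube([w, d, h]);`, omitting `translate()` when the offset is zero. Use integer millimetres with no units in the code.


// leg_h = 465 − 43 = 422
translate([355, 303, 422]) cube([2139, 406, 43]);
translate([355, 303, 0]) cube([73, 73, 422]);
translate([355, 636, 0]) cube([73, 73, 422]);
translate([2421, 303, 0]) cube([73, 73, 422]);
translate([2421, 636, 0]) cube([73, 73, 422]);


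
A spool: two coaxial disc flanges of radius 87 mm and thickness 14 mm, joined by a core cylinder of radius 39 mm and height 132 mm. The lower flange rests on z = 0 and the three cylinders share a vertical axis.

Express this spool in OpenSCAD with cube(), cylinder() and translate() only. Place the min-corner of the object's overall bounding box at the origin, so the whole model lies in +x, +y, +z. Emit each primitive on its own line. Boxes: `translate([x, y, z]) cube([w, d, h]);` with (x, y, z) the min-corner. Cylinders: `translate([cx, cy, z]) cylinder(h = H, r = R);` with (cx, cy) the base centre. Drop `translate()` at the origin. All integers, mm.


translate([87, 87, 0]) cylinder(h = 14, r = 87);
translate([87, 87, 14]) cylinder(h = 132, r = 39);
translate([87, 87, 146]) cylinder(h = 14, r = 87);


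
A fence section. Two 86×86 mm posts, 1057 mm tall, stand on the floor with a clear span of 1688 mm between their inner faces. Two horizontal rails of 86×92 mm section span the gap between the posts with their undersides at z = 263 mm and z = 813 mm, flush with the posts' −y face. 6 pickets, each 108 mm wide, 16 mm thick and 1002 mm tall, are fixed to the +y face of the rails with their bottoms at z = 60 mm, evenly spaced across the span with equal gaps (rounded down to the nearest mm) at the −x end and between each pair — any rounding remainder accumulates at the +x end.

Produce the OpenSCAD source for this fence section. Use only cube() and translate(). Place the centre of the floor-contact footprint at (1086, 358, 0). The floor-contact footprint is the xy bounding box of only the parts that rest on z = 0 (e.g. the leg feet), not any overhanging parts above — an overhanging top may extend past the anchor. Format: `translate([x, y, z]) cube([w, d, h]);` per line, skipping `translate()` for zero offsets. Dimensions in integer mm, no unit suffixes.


translate([156, 315, 0]) cube([86, 86, 1057]);
translate([1930, 315, 0]) cube([86, 86, 1057]);
translate([242, 315, 263]) cube([1688, 86, 92]);
translate([242, 315, 813]) cube([1688, 86, 92]);
translate([390, 401, 60]) cube([108, 16, 1002]);
translate([646, 401, 60]) cube([108, 16, 1002]);
translate([902, 401, 60]) cube([108, 16, 1002]);
translate([1158, 401, 60]) cube([108, 16, 1002]);
translate([1414, 401, 60]) cube([108, 16, 1002]);
translate([1670, 401, 60]) cube([108, 16, 1002]);


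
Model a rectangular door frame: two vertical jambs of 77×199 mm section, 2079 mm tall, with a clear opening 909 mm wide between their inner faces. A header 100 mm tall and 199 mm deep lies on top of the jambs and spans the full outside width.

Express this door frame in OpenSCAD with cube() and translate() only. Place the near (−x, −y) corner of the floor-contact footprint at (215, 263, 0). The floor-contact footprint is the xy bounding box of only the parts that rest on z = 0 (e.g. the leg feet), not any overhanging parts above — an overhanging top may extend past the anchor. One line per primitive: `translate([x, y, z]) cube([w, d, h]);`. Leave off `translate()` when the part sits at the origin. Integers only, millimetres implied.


translate([215, 263, 0]) cube([77, 199, 2079]);
translate([1201, 263, 0]) cube([77, 199, 2079]);
translate([215, 263, 2079]) cube([1063, 199, 100]);


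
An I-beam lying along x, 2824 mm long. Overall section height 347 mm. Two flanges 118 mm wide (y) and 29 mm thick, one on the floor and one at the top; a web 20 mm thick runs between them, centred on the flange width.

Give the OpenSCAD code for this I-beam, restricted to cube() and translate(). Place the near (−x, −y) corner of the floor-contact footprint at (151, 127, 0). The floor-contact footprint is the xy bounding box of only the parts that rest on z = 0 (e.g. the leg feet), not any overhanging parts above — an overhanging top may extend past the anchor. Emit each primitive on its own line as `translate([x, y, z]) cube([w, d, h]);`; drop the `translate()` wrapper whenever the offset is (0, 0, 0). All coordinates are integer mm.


translate([151, 127, 0]) cube([2824, 118, 29]);
translate([151, 176, 29]) cube([2824, 20, 289]);
translate([151, 127, 318]) cube([2824, 118, 29]);


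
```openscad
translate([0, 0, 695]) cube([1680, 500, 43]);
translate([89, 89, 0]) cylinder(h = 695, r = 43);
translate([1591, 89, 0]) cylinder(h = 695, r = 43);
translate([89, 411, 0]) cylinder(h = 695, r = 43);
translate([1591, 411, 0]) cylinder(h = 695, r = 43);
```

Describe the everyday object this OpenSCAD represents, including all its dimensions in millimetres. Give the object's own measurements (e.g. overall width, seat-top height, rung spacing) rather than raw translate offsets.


A rectangular dining table. The top is 1680×500×43 mm with its upper surface at z = 738 mm. It stands on four round legs of 86 mm diameter, each leg's bounding box inset 46 mm from the nearest pair of top edges, running from the floor to the underside of the top.


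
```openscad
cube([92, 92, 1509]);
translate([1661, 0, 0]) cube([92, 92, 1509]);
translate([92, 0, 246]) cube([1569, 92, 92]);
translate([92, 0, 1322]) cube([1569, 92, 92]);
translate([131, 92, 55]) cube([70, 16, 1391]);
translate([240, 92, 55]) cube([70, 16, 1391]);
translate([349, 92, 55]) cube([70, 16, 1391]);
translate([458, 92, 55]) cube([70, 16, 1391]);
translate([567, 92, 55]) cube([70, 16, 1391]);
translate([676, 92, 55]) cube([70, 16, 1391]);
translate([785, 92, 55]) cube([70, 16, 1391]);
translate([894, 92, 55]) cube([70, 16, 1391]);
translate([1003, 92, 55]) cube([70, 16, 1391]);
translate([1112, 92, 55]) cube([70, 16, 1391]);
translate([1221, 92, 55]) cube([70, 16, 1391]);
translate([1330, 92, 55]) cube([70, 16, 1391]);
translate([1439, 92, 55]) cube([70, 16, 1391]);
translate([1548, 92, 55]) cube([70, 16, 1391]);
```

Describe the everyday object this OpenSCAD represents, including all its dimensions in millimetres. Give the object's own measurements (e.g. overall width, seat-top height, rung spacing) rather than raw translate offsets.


A fence section. Two 92×92 mm posts, 1509 mm tall, stand on the floor with a clear span of 1569 mm between their inner faces. Two horizontal rails of 92×92 mm section span the gap between the posts with their undersides at z = 246 mm and z = 1322 mm, flush with the posts' −y face. 14 pickets, each 70 mm wide, 16 mm thick and 1391 mm tall, are fixed to the +y face of the rails with their bottoms at z = 55 mm, spaced across the span with a 39 mm gap after the −x post and between neighbouring pickets, with 43 mm left before the +x post.


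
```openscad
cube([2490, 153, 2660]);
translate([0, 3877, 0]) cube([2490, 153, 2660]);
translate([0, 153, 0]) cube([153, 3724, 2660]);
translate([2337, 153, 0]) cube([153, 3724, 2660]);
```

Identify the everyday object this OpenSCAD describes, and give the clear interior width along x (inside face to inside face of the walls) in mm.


A house (or room) frame. The interior width is 2184 mm.

Four 2660 mm walls enclosing a rectangle with no floor or roof — a room or house frame. Outside width is 2490 mm and wall thickness is 153 mm, so the interior width is 2490 − 2 × 153 = 2184 mm.


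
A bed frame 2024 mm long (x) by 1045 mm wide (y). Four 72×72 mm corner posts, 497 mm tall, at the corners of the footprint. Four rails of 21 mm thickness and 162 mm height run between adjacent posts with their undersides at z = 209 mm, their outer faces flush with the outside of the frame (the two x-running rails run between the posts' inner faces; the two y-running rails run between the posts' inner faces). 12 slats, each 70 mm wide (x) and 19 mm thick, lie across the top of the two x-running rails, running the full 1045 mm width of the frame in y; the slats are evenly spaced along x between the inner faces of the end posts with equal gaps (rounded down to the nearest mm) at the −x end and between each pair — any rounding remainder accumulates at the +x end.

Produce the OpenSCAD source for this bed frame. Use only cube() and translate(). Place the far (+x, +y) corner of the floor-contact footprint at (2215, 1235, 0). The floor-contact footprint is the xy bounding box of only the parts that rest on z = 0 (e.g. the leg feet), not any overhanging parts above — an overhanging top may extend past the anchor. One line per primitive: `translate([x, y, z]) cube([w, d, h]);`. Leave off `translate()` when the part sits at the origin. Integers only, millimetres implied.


translate([191, 190, 0]) cube([72, 72, 497]);
translate([191, 1163, 0]) cube([72, 72, 497]);
translate([2143, 190, 0]) cube([72, 72, 497]);
translate([2143, 1163, 0]) cube([72, 72, 497]);
translate([263, 190, 209]) cube([1880, 21, 162]);
translate([263, 1214, 209]) cube([1880, 21, 162]);
translate([191, 262, 209]) cube([21, 901, 162]);
translate([2194, 262, 209]) cube([21, 901, 162]);
translate([343, 190, 371]) cube([70, 1045, 19]);
translate([493, 190, 371]) cube([70, 1045, 19]);
translate([643, 190, 371]) cube([70, 1045, 19]);
translate([793, 190, 371]) cube([70, 1045, 19]);
translate([943, 190, 371]) cube([70, 1045, 19]);
translate([1093, 190, 371]) cube([70, 1045, 19]);
translate([1243, 190, 371]) cube([70, 1045, 19]);
translate([1393, 190, 371]) cube([70, 1045, 19]);
translate([1543, 190, 371]) cube([70, 1045, 19]);
translate([1693, 190, 371]) cube([70, 1045, 19]);
translate([1843, 190, 371]) cube([70, 1045, 19]);
translate([1993, 190, 371]) cube([70, 1045, 19]);


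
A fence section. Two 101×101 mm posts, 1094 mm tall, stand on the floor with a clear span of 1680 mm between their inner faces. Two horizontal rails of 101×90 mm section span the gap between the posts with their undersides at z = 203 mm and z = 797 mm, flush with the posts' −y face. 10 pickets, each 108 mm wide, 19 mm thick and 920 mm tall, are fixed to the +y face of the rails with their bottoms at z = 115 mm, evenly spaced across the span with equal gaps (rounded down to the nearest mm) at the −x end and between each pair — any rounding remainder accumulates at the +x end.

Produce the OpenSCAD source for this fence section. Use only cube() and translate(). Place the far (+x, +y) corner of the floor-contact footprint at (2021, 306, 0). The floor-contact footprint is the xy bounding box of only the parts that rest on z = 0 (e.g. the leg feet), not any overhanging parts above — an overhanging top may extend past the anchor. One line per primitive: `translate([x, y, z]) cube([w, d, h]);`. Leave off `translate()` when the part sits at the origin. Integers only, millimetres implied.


translate([139, 205, 0]) cube([101, 101, 1094]);
translate([1920, 205, 0]) cube([101, 101, 1094]);
translate([240, 205, 203]) cube([1680, 101, 90]);
translate([240, 205, 797]) cube([1680, 101, 90]);
translate([294, 306, 115]) cube([108, 19, 920]);
translate([456, 306, 115]) cube([108, 19, 920]);
translate([618, 306, 115]) cube([108, 19, 920]);
translate([780, 306, 115]) cube([108, 19, 920]);
translate([942, 306, 115]) cube([108, 19, 920]);
translate([1104, 306, 115]) cube([108, 19, 920]);
translate([1266, 306, 115]) cube([108, 19, 920]);
translate([1428, 306, 115]) cube([108, 19, 920]);
translate([1590, 306, 115]) cube([108, 19, 920]);
translate([1752, 306, 115]) cube([108, 19, 920]);


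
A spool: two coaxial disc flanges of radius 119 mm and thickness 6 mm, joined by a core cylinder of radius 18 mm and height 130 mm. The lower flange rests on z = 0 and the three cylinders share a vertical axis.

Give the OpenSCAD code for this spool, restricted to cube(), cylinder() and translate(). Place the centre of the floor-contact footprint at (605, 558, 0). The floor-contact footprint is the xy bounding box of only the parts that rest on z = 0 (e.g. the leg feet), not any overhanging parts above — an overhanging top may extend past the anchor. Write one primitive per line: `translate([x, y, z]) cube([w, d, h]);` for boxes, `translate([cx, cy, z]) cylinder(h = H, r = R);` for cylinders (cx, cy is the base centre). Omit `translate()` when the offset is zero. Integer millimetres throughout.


translate([605, 558, 0]) cylinder(h = 6, r = 119);
translate([605, 558, 6]) cylinder(h = 130, r = 18);
translate([605, 558, 136]) cylinder(h = 6, r = 119);


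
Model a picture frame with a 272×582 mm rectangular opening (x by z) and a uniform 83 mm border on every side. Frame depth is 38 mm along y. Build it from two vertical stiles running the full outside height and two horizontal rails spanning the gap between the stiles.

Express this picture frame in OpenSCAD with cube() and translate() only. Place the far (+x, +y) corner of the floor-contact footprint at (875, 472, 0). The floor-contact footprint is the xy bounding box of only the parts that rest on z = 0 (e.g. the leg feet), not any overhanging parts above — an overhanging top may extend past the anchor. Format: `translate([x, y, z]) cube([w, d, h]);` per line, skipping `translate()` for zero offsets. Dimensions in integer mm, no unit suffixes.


translate([437, 434, 0]) cube([83, 38, 748]);
translate([792, 434, 0]) cube([83, 38, 748]);
translate([520, 434, 0]) cube([272, 38, 83]);
translate([520, 434, 665]) cube([272, 38, 83]);


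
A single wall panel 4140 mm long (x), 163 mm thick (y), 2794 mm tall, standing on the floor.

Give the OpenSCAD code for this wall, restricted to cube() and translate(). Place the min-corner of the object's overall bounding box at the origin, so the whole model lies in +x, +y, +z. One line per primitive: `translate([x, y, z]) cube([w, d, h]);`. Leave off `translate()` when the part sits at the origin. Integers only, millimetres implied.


cube([4140, 163, 2794]);


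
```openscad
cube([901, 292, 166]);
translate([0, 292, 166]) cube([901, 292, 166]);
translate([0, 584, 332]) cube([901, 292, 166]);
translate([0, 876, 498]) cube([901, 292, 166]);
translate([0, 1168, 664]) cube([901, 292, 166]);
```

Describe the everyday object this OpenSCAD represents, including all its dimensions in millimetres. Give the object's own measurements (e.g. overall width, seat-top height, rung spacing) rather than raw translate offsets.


A straight staircase of 5 solid steps. Each step is 901 mm wide (x), 292 mm deep (y, the going) and 166 mm tall (the rise). The first step rests on the floor; each subsequent step sits one going further in +y and one rise higher in +z, directly behind and above the previous step with no overlap.


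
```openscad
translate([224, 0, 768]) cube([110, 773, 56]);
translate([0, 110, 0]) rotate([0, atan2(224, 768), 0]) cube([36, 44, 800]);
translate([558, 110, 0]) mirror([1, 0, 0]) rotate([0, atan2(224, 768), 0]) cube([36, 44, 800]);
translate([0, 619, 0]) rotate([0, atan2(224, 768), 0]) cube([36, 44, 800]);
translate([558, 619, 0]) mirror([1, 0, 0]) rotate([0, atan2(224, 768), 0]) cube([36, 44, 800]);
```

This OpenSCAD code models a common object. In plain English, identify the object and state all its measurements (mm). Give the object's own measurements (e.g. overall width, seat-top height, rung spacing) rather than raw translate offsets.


A sawhorse. A 110×773×56 mm beam (x, y, z) sits on two A-frame leg pairs. Each pair is two raked legs of 36×44 mm section (44 mm along y) splaying symmetrically in x. Each leg rises 768 mm vertically over 224 mm of horizontal reach and is 800 mm long along its own axis. Every leg's outer bottom edge rests on the floor and its outer top edge meets a bottom edge of the beam — the left legs (tilting toward +x) meet the beam's −x bottom edge, the right legs (their mirror images, tilting toward −x) meet its +x bottom edge — so the leg tops tuck under the beam, the beam's underside is 768 mm above the floor, and the feet are 558 mm apart outside-to-outside with the beam centred between them. The two leg pairs are set in 110 mm from either end of the beam.


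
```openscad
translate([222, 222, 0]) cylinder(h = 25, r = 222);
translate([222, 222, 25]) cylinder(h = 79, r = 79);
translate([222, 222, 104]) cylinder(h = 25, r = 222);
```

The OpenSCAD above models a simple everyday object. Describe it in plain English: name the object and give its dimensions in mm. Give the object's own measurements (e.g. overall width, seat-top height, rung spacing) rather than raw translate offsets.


A spool: two coaxial disc flanges of radius 222 mm and thickness 25 mm, joined by a core cylinder of radius 79 mm and height 79 mm. The lower flange rests on z = 0 and the three cylinders share a vertical axis.


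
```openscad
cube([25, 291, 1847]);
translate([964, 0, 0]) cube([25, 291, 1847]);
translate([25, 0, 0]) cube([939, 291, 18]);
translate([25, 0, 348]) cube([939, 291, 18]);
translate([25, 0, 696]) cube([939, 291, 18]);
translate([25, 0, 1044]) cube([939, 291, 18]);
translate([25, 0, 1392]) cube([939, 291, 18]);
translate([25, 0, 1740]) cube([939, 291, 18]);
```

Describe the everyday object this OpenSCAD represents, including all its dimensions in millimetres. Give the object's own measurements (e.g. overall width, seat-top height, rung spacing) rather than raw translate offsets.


An open bookshelf. Two side panels, each 25 mm thick, 291 mm deep and 1847 mm tall, stand 989 mm apart (outside-to-outside). Between them sit 6 shelves, each 18 mm thick and 291 mm deep, spanning the full gap between the sides. The bottom shelf rests on the floor (its underside at z = 0) and the clear gap between one shelf's top and the next shelf's underside is 330 mm.


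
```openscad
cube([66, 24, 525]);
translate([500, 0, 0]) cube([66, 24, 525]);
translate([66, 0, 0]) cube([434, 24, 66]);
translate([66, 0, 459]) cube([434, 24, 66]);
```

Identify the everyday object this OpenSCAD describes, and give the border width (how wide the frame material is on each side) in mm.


A picture frame. The border width is 66 mm.

Four thin pieces enclosing a rectangular opening — a picture frame. The two full-height stiles are 525 mm tall; the top rail sits at z = 459 and is 66 mm tall, so the border above the opening is 525 − 459 = 66 mm, matching the stile x-width.


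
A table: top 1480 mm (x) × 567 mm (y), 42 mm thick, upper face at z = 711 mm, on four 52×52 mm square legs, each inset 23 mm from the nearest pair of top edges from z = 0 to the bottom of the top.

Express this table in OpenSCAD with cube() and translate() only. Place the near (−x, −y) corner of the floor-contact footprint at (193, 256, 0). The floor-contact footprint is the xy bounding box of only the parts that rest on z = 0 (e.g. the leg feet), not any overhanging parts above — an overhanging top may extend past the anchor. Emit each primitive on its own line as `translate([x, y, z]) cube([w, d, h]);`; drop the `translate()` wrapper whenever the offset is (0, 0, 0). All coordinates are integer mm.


translate([170, 233, 669]) cube([1480, 567, 42]);
translate([193, 256, 0]) cube([52, 52, 669]);
translate([1575, 256, 0]) cube([52, 52, 669]);
translate([193, 725, 0]) cube([52, 52, 669]);
translate([1575, 725, 0]) cube([52, 52, 669]);


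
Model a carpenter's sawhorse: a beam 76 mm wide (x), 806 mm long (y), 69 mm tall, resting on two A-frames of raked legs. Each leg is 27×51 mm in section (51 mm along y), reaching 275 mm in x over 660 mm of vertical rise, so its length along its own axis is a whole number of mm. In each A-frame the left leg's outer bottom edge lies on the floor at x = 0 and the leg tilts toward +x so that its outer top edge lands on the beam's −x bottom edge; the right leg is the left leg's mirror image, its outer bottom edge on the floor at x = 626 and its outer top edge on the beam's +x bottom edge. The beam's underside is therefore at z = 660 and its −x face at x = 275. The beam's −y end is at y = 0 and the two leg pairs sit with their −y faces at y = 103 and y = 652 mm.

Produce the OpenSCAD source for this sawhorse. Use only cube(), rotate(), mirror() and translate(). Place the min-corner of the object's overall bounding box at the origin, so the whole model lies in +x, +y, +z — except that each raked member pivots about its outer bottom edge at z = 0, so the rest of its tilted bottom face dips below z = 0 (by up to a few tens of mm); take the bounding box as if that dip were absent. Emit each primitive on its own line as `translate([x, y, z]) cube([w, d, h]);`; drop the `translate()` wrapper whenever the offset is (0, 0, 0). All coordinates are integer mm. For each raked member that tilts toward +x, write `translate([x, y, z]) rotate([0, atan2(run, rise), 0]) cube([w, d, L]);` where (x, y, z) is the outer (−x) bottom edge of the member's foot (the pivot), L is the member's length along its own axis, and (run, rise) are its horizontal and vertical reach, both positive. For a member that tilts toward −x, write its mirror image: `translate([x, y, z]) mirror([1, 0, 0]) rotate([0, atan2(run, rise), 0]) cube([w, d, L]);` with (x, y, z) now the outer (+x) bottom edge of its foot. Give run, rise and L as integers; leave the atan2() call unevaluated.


// leg length = √(275² + 660²) = 715
// right-leg outer foot x = 2·275 + 76 = 626
// beam min-corner = (275, 0, 660)
translate([275, 0, 660]) cube([76, 806, 69]);
translate([0, 103, 0]) rotate([0, atan2(275, 660), 0]) cube([27, 51, 715]);
translate([626, 103, 0]) mirror([1, 0, 0]) rotate([0, atan2(275, 660), 0]) cube([27, 51, 715]);
translate([0, 652, 0]) rotate([0, atan2(275, 660), 0]) cube([27, 51, 715]);
translate([626, 652, 0]) mirror([1, 0, 0]) rotate([0, atan2(275, 660), 0]) cube([27, 51, 715]);


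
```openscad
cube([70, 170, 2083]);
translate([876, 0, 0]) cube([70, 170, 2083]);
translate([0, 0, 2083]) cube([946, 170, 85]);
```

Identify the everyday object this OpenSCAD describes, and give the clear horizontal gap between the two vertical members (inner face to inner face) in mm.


A door frame. The clear opening width is 806 mm.

Two 2083 mm tall posts with a header on top — a door frame. The left jamb is 70 mm wide at x = 0; the right jamb starts at x = 876. The clear opening is 876 − 70 = 806 mm.


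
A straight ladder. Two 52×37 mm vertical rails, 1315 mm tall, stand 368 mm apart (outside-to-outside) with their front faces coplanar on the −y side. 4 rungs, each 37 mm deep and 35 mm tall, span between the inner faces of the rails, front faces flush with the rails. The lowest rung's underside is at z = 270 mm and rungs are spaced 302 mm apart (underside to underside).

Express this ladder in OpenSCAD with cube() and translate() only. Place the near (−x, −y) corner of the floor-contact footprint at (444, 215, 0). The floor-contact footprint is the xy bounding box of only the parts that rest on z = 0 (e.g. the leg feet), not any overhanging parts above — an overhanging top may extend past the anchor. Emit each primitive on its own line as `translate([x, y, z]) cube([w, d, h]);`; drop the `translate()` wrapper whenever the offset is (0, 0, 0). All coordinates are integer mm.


translate([444, 215, 0]) cube([52, 37, 1315]);
translate([760, 215, 0]) cube([52, 37, 1315]);
translate([496, 215, 270]) cube([264, 37, 35]);
translate([496, 215, 572]) cube([264, 37, 35]);
translate([496, 215, 874]) cube([264, 37, 35]);
translate([496, 215, 1176]) cube([264, 37, 35]);


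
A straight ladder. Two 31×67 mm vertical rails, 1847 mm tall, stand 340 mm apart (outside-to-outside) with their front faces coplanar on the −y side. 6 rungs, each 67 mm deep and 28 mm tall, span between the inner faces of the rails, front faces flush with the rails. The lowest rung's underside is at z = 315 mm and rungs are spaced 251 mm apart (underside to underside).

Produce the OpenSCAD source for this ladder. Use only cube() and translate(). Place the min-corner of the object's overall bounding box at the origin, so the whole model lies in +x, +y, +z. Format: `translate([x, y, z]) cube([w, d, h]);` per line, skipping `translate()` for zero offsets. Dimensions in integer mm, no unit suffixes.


cube([31, 67, 1847]);
translate([309, 0, 0]) cube([31, 67, 1847]);
translate([31, 0, 315]) cube([278, 67, 28]);
translate([31, 0, 566]) cube([278, 67, 28]);
translate([31, 0, 817]) cube([278, 67, 28]);
translate([31, 0, 1068]) cube([278, 67, 28]);
translate([31, 0, 1319]) cube([278, 67, 28]);
translate([31, 0, 1570]) cube([278, 67, 28]);


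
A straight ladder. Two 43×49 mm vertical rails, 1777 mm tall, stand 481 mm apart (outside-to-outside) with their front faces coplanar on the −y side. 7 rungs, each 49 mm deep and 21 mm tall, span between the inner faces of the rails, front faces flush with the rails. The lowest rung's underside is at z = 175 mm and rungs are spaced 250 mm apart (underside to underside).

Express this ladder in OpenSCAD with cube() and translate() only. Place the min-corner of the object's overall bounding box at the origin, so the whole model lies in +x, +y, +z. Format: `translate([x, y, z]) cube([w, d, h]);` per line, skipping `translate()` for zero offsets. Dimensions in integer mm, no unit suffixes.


// rung span = 481 - 2*43 = 395
// rung[k] z = 175 + k*250
cube([43, 49, 1777]);
translate([438, 0, 0]) cube([43, 49, 1777]);
translate([43, 0, 175]) cube([395, 49, 21]);
translate([43, 0, 425]) cube([395, 49, 21]);
translate([43, 0, 675]) cube([395, 49, 21]);
translate([43, 0, 925]) cube([395, 49, 21]);
translate([43, 0, 1175]) cube([395, 49, 21]);
translate([43, 0, 1425]) cube([395, 49, 21]);
translate([43, 0, 1675]) cube([395, 49, 21]);


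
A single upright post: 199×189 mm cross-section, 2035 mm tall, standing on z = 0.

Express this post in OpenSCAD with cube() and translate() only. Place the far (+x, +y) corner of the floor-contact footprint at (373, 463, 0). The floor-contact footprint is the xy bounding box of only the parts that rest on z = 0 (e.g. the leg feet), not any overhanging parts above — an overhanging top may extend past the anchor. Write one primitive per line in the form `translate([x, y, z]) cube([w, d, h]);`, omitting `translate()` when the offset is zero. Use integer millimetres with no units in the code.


translate([174, 274, 0]) cube([199, 189, 2035]);


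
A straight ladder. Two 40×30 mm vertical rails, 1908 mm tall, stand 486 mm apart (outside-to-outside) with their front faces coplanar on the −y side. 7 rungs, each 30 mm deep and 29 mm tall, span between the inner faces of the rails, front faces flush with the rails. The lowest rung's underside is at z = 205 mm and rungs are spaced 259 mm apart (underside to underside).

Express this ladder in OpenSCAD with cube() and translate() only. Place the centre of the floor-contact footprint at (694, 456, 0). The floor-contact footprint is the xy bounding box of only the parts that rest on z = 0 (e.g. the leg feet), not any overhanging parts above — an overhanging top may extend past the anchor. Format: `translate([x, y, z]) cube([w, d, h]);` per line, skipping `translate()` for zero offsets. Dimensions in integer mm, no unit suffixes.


translate([451, 441, 0]) cube([40, 30, 1908]);
translate([897, 441, 0]) cube([40, 30, 1908]);
translate([491, 441, 205]) cube([406, 30, 29]);
translate([491, 441, 464]) cube([406, 30, 29]);
translate([491, 441, 723]) cube([406, 30, 29]);
translate([491, 441, 982]) cube([406, 30, 29]);
translate([491, 441, 1241]) cube([406, 30, 29]);
translate([491, 441, 1500]) cube([406, 30, 29]);
translate([491, 441, 1759]) cube([406, 30, 29]);


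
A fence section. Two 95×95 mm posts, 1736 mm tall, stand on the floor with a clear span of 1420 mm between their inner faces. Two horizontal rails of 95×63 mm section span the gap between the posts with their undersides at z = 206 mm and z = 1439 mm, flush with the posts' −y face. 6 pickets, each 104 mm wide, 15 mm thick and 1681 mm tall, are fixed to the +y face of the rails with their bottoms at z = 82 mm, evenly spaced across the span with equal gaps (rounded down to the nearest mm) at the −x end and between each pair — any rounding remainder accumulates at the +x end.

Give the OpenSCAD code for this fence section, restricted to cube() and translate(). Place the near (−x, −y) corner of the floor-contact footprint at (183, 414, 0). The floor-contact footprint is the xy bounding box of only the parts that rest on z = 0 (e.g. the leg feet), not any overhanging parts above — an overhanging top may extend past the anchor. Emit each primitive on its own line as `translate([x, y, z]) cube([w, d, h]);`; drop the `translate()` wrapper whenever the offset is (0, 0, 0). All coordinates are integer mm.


translate([183, 414, 0]) cube([95, 95, 1736]);
translate([1698, 414, 0]) cube([95, 95, 1736]);
translate([278, 414, 206]) cube([1420, 95, 63]);
translate([278, 414, 1439]) cube([1420, 95, 63]);
translate([391, 509, 82]) cube([104, 15, 1681]);
translate([608, 509, 82]) cube([104, 15, 1681]);
translate([825, 509, 82]) cube([104, 15, 1681]);
translate([1042, 509, 82]) cube([104, 15, 1681]);
translate([1259, 509, 82]) cube([104, 15, 1681]);
translate([1476, 509, 82]) cube([104, 15, 1681]);


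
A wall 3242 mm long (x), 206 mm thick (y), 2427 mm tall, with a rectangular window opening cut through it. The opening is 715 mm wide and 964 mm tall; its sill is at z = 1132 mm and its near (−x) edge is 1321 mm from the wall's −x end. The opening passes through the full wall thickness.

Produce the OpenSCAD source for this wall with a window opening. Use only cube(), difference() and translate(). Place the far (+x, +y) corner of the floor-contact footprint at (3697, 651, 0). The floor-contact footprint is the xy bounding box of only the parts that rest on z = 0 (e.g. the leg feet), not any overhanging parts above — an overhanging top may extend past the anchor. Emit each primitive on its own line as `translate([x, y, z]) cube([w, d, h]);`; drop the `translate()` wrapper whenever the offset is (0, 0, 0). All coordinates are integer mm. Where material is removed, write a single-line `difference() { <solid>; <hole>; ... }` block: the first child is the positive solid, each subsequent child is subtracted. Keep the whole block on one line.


difference() { translate([455, 445, 0]) cube([3242, 206, 2427]); translate([1776, 445, 1132]) cube([715, 206, 964]); }


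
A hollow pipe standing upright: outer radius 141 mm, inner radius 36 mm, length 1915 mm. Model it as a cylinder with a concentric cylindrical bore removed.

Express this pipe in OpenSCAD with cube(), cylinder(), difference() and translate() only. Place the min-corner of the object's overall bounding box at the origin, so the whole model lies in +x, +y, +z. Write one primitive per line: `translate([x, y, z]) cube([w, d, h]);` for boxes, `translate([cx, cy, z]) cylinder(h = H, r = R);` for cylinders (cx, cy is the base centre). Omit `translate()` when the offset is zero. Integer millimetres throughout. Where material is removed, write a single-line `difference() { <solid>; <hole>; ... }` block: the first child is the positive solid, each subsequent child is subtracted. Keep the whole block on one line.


difference() { translate([141, 141, 0]) cylinder(h = 1915, r = 141); translate([141, 141, 0]) cylinder(h = 1915, r = 36); }


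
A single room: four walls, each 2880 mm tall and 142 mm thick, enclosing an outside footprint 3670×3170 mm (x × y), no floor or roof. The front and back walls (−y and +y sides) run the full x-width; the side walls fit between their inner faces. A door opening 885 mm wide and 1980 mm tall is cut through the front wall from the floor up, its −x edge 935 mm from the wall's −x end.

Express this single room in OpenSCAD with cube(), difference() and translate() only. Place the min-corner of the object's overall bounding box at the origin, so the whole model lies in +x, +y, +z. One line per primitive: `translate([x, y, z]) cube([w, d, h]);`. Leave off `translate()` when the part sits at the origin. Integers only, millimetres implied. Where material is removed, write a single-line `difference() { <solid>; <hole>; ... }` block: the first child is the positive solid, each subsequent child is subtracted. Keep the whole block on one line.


difference() { cube([3670, 142, 2880]); translate([935, 0, 0]) cube([885, 142, 1980]); }
translate([0, 3028, 0]) cube([3670, 142, 2880]);
translate([0, 142, 0]) cube([142, 2886, 2880]);
translate([3528, 142, 0]) cube([142, 2886, 2880]);


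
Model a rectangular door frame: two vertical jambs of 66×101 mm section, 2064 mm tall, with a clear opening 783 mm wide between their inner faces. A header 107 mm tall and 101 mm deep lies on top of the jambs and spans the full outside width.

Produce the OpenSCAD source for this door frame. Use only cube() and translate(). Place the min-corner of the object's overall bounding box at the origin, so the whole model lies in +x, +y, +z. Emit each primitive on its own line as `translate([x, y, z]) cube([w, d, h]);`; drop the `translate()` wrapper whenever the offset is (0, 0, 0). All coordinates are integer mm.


cube([66, 101, 2064]);
translate([849, 0, 0]) cube([66, 101, 2064]);
translate([0, 0, 2064]) cube([915, 101, 107]);


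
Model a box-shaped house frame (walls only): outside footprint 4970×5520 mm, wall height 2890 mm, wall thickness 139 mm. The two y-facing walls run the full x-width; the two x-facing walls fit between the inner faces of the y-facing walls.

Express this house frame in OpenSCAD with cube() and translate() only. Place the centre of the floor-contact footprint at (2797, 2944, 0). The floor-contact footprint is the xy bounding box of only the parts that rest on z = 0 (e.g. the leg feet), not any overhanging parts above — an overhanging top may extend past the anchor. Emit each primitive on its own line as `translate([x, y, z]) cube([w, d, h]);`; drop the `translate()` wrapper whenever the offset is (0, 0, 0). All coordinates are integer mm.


translate([312, 184, 0]) cube([4970, 139, 2890]);
translate([312, 5565, 0]) cube([4970, 139, 2890]);
translate([312, 323, 0]) cube([139, 5242, 2890]);
translate([5143, 323, 0]) cube([139, 5242, 2890]);


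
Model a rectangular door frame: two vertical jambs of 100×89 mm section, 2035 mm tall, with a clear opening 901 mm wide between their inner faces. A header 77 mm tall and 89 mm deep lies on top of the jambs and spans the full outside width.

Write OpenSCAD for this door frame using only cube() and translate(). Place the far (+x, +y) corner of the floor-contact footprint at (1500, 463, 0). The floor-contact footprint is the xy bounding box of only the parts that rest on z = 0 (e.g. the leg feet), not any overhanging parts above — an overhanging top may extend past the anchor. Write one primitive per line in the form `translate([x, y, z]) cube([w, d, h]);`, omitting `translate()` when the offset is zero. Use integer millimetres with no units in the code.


translate([399, 374, 0]) cube([100, 89, 2035]);
translate([1400, 374, 0]) cube([100, 89, 2035]);
translate([399, 374, 2035]) cube([1101, 89, 77]);


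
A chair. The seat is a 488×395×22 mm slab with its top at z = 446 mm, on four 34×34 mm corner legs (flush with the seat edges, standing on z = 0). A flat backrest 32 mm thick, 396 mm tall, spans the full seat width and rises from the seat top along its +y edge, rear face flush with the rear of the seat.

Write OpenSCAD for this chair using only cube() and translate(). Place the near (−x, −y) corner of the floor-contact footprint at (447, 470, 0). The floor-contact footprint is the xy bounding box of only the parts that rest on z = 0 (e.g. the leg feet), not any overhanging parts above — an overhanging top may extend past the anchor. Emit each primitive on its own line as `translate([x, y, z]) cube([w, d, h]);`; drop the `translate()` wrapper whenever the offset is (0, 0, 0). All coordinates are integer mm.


translate([447, 470, 424]) cube([488, 395, 22]);
translate([447, 470, 0]) cube([34, 34, 424]);
translate([901, 470, 0]) cube([34, 34, 424]);
translate([447, 831, 0]) cube([34, 34, 424]);
translate([901, 831, 0]) cube([34, 34, 424]);
translate([447, 833, 446]) cube([488, 32, 396]);
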